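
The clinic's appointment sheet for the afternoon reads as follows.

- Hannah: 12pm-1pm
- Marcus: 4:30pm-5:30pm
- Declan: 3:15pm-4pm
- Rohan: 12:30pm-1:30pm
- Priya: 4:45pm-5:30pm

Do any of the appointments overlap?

Yes

Sorted by start: Hannah, Rohan, Declan, Marcus, Priya.
Rohan starts before Hannah ends → Hannah and Rohan overlap.
That's a conflict, so the schedule is not conflict-free.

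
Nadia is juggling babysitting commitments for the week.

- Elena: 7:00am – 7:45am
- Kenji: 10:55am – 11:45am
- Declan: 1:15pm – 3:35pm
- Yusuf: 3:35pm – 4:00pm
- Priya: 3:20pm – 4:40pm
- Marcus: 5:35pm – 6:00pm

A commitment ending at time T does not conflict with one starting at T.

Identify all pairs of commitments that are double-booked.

Sorted by start: Elena, Kenji, Declan, Priya, Yusuf, Marcus.
Kenji starts after Elena ends, so nothing later overlaps Elena either.
Declan starts after Kenji ends, so nothing later overlaps Kenji either.
Priya starts before Declan ends → Declan and Priya overlap.
Yusuf starts exactly when Declan ends (back-to-back, no overlap), so nothing later overlaps Declan either.
Yusuf starts before Priya ends → Priya and Yusuf overlap.
Marcus starts after Priya ends.
Marcus starts after Yusuf ends.

Declan & Priya, Priya & Yusuf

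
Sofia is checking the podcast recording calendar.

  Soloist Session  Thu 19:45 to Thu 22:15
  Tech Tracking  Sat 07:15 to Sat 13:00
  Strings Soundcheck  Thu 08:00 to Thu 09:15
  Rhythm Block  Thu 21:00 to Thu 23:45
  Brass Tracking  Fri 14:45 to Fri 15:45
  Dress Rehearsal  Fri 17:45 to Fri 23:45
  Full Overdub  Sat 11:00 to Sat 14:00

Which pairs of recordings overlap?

Full Overdub & Tech Tracking, Rhythm Block & Soloist Session

Sorted by start: Strings Soundcheck, Soloist Session, Rhythm Block, Brass Tracking, Dress Rehearsal, Tech Tracking, Full Overdub.
Soloist Session starts after Strings Soundcheck ends, so Strings Soundcheck has no further overlaps.
Rhythm Block starts before Soloist Session ends → Soloist Session and Rhythm Block overlap.
Brass Tracking starts after Soloist Session ends, so Soloist Session has no further overlaps.
Brass Tracking starts after Rhythm Block ends, so Rhythm Block has no further overlaps.
Dress Rehearsal starts after Brass Tracking ends, so Brass Tracking has no further overlaps.
Tech Tracking starts after Dress Rehearsal ends, so Dress Rehearsal has no further overlaps.
Full Overdub starts before Tech Tracking ends → Tech Tracking and Full Overdub overlap.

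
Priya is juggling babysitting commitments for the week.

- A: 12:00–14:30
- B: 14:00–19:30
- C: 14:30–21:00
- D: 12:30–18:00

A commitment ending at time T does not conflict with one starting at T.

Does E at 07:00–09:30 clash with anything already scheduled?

A: starts 12:00 at or after E ends 09:30 → clear.
D: starts 12:30 at or after E ends 09:30 → clear.
B: starts 14:00 at or after E ends 09:30 → clear.
C: starts 14:30 at or after E ends 09:30 → clear.

No — it doesn't clash with anything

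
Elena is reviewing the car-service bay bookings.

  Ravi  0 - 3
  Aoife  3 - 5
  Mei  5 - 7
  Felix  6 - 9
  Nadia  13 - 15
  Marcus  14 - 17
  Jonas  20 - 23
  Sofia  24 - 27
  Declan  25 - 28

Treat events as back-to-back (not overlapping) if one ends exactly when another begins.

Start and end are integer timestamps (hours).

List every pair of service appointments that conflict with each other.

Declan & Sofia, Felix & Mei, Marcus & Nadia

Sorted by start: Ravi, Aoife, Mei, Felix, Nadia, Marcus, Jonas, Sofia, Declan.
Aoife starts exactly when Ravi ends (back-to-back, no overlap), so Ravi has no further overlaps.
Mei starts exactly when Aoife ends (back-to-back, no overlap), so Aoife has no further overlaps.
Felix starts before Mei ends → Mei and Felix overlap.
Nadia starts after Mei ends, so Mei has no further overlaps.
Nadia starts after Felix ends, so Felix has no further overlaps.
Marcus starts before Nadia ends → Nadia and Marcus overlap.
Jonas starts after Nadia ends, so Nadia has no further overlaps.
Jonas starts after Marcus ends, so Marcus has no further overlaps.
Sofia starts after Jonas ends, so Jonas has no further overlaps.
Declan starts before Sofia ends → Sofia and Declan overlap.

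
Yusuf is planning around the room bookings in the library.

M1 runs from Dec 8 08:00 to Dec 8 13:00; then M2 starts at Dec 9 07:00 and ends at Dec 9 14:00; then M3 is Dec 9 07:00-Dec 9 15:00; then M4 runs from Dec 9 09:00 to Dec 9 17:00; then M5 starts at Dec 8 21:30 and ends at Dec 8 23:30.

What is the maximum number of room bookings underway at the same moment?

Sweep the timeline, counting +1 at each start and −1 at each end (ends before starts at a tie):
Dec 8 08:00 start M1 → 1
Dec 8 13:00 end M1 → 0
Dec 8 21:30 start M5 → 1
Dec 8 23:30 end M5 → 0
Dec 9 07:00 start M2 → 1
Dec 9 07:00 start M3 → 2
Dec 9 09:00 start M4 → 3
Dec 9 14:00 end M2 → 2
Dec 9 15:00 end M3 → 1
Dec 9 17:00 end M4 → 0
Peak is 3, at Dec 9 09:00 (M2, M3, M4).

3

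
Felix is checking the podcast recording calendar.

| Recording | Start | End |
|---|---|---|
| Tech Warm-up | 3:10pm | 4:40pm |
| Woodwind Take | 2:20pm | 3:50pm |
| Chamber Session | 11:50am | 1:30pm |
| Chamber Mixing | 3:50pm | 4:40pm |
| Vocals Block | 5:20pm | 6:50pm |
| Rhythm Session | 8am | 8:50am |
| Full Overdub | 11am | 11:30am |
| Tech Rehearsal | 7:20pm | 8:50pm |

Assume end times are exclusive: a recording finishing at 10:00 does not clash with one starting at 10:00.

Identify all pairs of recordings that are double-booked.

Sorted by start: Rhythm Session, Full Overdub, Chamber Session, Woodwind Take, Tech Warm-up, Chamber Mixing, Vocals Block, Tech Rehearsal.
Full Overdub starts after Rhythm Session ends — done with Rhythm Session.
Chamber Session starts after Full Overdub ends — done with Full Overdub.
Woodwind Take starts after Chamber Session ends — done with Chamber Session.
Tech Warm-up starts before Woodwind Take ends → Woodwind Take and Tech Warm-up overlap.
Chamber Mixing starts exactly when Woodwind Take ends (back-to-back, no overlap) — done with Woodwind Take.
Chamber Mixing starts before Tech Warm-up ends → Tech Warm-up and Chamber Mixing overlap.
Vocals Block starts after Tech Warm-up ends — done with Tech Warm-up.
Vocals Block starts after Chamber Mixing ends — done with Chamber Mixing.
Tech Rehearsal starts after Vocals Block ends.

Chamber Mixing & Tech Warm-up, Tech Warm-up & Woodwind Take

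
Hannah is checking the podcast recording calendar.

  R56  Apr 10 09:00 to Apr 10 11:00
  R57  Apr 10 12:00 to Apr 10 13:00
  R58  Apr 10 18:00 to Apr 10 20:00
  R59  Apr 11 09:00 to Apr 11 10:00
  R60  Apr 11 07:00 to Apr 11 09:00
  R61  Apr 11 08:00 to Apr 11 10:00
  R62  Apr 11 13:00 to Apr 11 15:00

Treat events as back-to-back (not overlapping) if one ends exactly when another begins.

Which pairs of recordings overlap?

Sorted by start: R56, R57, R58, R60, R61, R59, R62.
R57 starts after R56 ends; R56 is clear from here.
R58 starts after R57 ends; R57 is clear from here.
R60 starts after R58 ends; R58 is clear from here.
R61 starts before R60 ends → R60 and R61 overlap.
R59 starts exactly when R60 ends (back-to-back, no overlap); R60 is clear from here.
R59 starts before R61 ends → R61 and R59 overlap.
R62 starts after R61 ends.
R62 starts after R59 ends.

R59 & R61, R60 & R61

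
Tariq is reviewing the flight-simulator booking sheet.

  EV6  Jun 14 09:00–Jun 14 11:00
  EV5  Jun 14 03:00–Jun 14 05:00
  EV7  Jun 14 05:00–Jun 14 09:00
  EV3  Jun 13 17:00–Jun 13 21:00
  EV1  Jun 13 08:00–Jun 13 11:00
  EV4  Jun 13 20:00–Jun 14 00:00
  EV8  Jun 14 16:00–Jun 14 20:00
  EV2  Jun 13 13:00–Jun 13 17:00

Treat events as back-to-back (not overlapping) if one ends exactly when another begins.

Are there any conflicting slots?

Sorted by start: EV1, EV2, EV3, EV4, EV5, EV7, EV6, EV8.
EV2 starts after EV1 ends — done with EV1.
EV3 starts exactly when EV2 ends (back-to-back, no overlap) — done with EV2.
EV4 starts before EV3 ends → EV3 and EV4 overlap.
That's a conflict, so the schedule is not conflict-free.

Yes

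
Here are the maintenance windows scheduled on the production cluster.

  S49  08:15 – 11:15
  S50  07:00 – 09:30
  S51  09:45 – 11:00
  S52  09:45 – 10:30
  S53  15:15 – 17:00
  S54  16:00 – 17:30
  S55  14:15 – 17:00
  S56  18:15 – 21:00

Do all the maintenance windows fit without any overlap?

No

Sorted by start: S50, S49, S51, S52, S55, S53, S54, S56.
S49 starts before S50 ends → S50 and S49 overlap.
That's a conflict, so the schedule is not conflict-free.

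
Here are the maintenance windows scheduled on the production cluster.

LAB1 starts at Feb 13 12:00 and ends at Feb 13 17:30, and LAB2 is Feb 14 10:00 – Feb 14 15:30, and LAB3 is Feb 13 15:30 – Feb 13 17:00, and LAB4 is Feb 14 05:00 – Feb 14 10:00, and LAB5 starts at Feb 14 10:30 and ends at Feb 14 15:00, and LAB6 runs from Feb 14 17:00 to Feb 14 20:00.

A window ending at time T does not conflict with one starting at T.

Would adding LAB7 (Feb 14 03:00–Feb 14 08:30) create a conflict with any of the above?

Yes — it overlaps LAB4

LAB1: ends Feb 13 17:30 at or before LAB7 starts Feb 14 03:00 → clear.
LAB3: ends Feb 13 17:00 at or before LAB7 starts Feb 14 03:00 → clear.
LAB4: starts Feb 14 05:00 before LAB7 ends Feb 14 08:30, and ends Feb 14 10:00 after LAB7 starts Feb 14 03:00 → overlap.
LAB2: starts Feb 14 10:00 at or after LAB7 ends Feb 14 08:30 → clear.
LAB5: starts Feb 14 10:30 at or after LAB7 ends Feb 14 08:30 → clear.
LAB6: starts Feb 14 17:00 at or after LAB7 ends Feb 14 08:30 → clear.
LAB7 overlaps LAB4.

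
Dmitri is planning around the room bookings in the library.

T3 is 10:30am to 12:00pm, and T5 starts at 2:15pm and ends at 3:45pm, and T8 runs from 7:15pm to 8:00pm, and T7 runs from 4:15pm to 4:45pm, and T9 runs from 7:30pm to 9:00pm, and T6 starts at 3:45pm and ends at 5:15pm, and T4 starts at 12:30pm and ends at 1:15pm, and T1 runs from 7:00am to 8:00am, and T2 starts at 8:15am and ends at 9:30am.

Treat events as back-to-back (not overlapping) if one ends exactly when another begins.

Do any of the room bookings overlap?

Check each pair: they overlap iff neither finishes before the other starts.
Sorted by start: T1, T2, T3, T4, T5, T6, T7, T8, T9.
T2 starts after T1 ends, so T1 has no further overlaps.
T3 starts after T2 ends, so T2 has no further overlaps.
T4 starts after T3 ends, so T3 has no further overlaps.
T5 starts after T4 ends, so T4 has no further overlaps.
T6 starts exactly when T5 ends (back-to-back, no overlap), so T5 has no further overlaps.
T7 starts before T6 ends → T6 and T7 overlap.
That's a conflict, so the schedule is not conflict-free.

Yes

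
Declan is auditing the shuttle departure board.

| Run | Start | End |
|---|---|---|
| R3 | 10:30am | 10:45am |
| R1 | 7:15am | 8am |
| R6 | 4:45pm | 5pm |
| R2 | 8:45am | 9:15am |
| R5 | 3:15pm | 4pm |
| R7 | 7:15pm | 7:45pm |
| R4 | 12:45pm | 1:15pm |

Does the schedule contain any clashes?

No

Check each pair: they overlap iff neither finishes before the other starts.
Sorted by start: R1, R2, R3, R4, R5, R6, R7.
R2 starts after R1 ends, so R1 has no further overlaps.
R3 starts after R2 ends, so R2 has no further overlaps.
R4 starts after R3 ends, so R3 has no further overlaps.
R5 starts after R4 ends, so R4 has no further overlaps.
R6 starts after R5 ends, so R5 has no further overlaps.
R7 starts after R6 ends.
Every pair is clear; the schedule has no overlaps.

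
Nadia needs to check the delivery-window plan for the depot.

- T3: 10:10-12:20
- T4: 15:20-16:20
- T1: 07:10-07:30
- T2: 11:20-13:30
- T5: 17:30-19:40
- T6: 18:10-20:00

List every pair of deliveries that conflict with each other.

T2 & T3, T5 & T6

Sorted by start: T1, T3, T2, T4, T5, T6.
T3 starts after T1 ends — done with T1.
T2 starts before T3 ends → T3 and T2 overlap.
T4 starts after T3 ends — done with T3.
T4 starts after T2 ends — done with T2.
T5 starts after T4 ends — done with T4.
T6 starts before T5 ends → T5 and T6 overlap.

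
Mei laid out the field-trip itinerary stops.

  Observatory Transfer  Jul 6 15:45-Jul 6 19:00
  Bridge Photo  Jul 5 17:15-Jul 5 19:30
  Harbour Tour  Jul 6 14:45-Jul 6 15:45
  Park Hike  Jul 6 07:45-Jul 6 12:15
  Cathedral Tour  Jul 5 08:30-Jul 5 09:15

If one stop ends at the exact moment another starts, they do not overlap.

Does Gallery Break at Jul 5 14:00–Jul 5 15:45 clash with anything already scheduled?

No — it doesn't clash with anything

Cathedral Tour: ends Jul 5 09:15 at or before Gallery Break starts Jul 5 14:00 → clear.
Bridge Photo: starts Jul 5 17:15 at or after Gallery Break ends Jul 5 15:45 → clear.
Park Hike: starts Jul 6 07:45 at or after Gallery Break ends Jul 5 15:45 → clear.
Harbour Tour: starts Jul 6 14:45 at or after Gallery Break ends Jul 5 15:45 → clear.
Observatory Transfer: starts Jul 6 15:45 at or after Gallery Break ends Jul 5 15:45 → clear.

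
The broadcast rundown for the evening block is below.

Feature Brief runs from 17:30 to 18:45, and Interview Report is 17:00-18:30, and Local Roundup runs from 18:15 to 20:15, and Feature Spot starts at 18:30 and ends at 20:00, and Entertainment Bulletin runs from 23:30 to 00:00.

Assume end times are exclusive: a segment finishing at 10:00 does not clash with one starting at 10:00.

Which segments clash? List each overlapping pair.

Two intervals overlap when each starts before the other ends.
Sorted by start: Interview Report, Feature Brief, Local Roundup, Feature Spot, Entertainment Bulletin.
Feature Brief starts before Interview Report ends → Interview Report and Feature Brief overlap.
Local Roundup starts before Interview Report ends → Interview Report and Local Roundup overlap.
Feature Spot starts exactly when Interview Report ends (back-to-back, no overlap); Interview Report is clear from here.
Local Roundup starts before Feature Brief ends → Feature Brief and Local Roundup overlap.
Feature Spot starts before Feature Brief ends → Feature Brief and Feature Spot overlap.
Entertainment Bulletin starts after Feature Brief ends.
Feature Spot starts before Local Roundup ends → Local Roundup and Feature Spot overlap.
Entertainment Bulletin starts after Local Roundup ends.
Entertainment Bulletin starts after Feature Spot ends.

Feature Brief & Feature Spot, Feature Brief & Interview Report, Feature Brief & Local Roundup, Feature Spot & Local Roundup, Interview Report & Local Roundup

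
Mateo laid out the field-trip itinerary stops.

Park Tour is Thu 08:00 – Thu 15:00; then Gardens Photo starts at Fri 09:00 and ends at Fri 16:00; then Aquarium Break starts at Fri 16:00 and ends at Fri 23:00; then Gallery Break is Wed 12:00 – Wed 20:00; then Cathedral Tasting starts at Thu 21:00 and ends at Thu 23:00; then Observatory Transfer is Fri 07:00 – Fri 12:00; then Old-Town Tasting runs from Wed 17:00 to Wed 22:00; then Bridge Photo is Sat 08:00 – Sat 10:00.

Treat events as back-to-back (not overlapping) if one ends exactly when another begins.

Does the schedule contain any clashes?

Yes

Sorted by start: Gallery Break, Old-Town Tasting, Park Tour, Cathedral Tasting, Observatory Transfer, Gardens Photo, Aquarium Break, Bridge Photo.
Old-Town Tasting starts before Gallery Break ends → Gallery Break and Old-Town Tasting overlap.
That's a conflict, so the schedule is not conflict-free.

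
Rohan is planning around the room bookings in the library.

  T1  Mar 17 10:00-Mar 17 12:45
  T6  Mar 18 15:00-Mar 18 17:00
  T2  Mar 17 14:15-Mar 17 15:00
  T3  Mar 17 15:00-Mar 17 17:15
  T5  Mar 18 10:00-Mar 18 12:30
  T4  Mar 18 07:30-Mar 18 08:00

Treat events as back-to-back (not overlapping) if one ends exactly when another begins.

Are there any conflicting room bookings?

No

Sorted by start: T1, T2, T3, T4, T5, T6.
T2 starts after T1 ends, so T1 has no further overlaps.
T3 starts exactly when T2 ends (back-to-back, no overlap), so T2 has no further overlaps.
T4 starts after T3 ends, so T3 has no further overlaps.
T5 starts after T4 ends, so T4 has no further overlaps.
T6 starts after T5 ends.
Every pair is clear; the schedule has no overlaps.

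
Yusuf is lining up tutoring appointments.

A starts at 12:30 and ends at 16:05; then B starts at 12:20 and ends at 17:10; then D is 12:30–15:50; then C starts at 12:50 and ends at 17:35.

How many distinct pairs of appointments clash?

Sorted by start: B, A, D, C.
A starts before B ends → B and A overlap.
D starts before B ends → B and D overlap.
C starts before B ends → B and C overlap.
D starts before A ends → A and D overlap.
C starts before A ends → A and C overlap.
C starts before D ends → D and C overlap.
Overlapping pairs: A & B, A & C, A & D, B & C, B & D, C & D — 6 in total.

6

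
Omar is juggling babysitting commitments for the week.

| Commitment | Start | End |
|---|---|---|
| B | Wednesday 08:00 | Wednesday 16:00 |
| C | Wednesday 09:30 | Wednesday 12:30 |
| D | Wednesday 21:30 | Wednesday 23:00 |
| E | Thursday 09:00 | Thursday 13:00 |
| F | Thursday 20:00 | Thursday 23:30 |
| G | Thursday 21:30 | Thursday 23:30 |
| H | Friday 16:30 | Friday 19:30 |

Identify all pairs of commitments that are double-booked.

Sorted by start: B, C, D, E, F, G, H.
C starts before B ends → B and C overlap.
D starts after B ends — done with B.
D starts after C ends — done with C.
E starts after D ends — done with D.
F starts after E ends — done with E.
G starts before F ends → F and G overlap.
H starts after F ends.
H starts after G ends.

B & C, F & G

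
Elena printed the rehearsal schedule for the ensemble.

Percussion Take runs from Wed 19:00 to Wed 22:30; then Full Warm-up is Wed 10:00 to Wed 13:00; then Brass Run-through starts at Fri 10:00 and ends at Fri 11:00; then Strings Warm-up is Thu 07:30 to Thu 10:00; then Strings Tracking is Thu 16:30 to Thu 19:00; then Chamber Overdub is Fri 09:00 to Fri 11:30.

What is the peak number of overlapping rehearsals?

2

Sweep the timeline, counting +1 at each start and −1 at each end (ends before starts at a tie):
Wed 10:00 start Full Warm-up → 1
Wed 13:00 end Full Warm-up → 0
Wed 19:00 start Percussion Take → 1
Wed 22:30 end Percussion Take → 0
Thu 07:30 start Strings Warm-up → 1
Thu 10:00 end Strings Warm-up → 0
Thu 16:30 start Strings Tracking → 1
Thu 19:00 end Strings Tracking → 0
Fri 09:00 start Chamber Overdub → 1
Fri 10:00 start Brass Run-through → 2
Fri 11:00 end Brass Run-through → 1
Fri 11:30 end Chamber Overdub → 0
Peak is 2, at Fri 10:00 (Brass Run-through, Chamber Overdub).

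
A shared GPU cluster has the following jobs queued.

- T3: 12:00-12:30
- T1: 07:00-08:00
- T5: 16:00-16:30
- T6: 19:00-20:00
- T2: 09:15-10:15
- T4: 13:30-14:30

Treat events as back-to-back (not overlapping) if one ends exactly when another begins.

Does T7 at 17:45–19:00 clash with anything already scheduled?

T1: ends 08:00 at or before T7 starts 17:45 → clear.
T2: ends 10:15 at or before T7 starts 17:45 → clear.
T3: ends 12:30 at or before T7 starts 17:45 → clear.
T4: ends 14:30 at or before T7 starts 17:45 → clear.
T5: ends 16:30 at or before T7 starts 17:45 → clear.
T6: starts 19:00 at or after T7 ends 19:00 → clear.

No — it doesn't clash with anything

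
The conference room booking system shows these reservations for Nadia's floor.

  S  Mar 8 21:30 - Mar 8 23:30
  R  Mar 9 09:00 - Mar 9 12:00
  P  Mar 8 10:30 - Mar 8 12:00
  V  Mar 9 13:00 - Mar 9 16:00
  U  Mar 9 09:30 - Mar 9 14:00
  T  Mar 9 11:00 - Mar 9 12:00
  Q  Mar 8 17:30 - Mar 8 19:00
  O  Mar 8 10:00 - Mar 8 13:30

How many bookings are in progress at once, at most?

3

Sweep the timeline, counting +1 at each start and −1 at each end (ends before starts at a tie):
Mar 8 10:00 start O → 1
Mar 8 10:30 start P → 2
Mar 8 12:00 end P → 1
Mar 8 13:30 end O → 0
Mar 8 17:30 start Q → 1
Mar 8 19:00 end Q → 0
Mar 8 21:30 start S → 1
Mar 8 23:30 end S → 0
Mar 9 09:00 start R → 1
Mar 9 09:30 start U → 2
Mar 9 11:00 start T → 3
Mar 9 12:00 end R → 2
Mar 9 12:00 end T → 1
Mar 9 13:00 start V → 2
Mar 9 14:00 end U → 1
Mar 9 16:00 end V → 0
Peak is 3, at Mar 9 11:00 (R, T, U).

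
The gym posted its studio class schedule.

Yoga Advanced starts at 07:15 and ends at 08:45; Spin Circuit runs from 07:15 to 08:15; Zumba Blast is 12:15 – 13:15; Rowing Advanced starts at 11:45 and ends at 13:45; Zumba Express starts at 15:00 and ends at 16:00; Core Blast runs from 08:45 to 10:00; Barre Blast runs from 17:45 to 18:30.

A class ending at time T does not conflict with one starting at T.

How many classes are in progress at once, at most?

Walk through starts and ends in time order (an end at T is processed before a start at T):
07:15 start Spin Circuit → 1
07:15 start Yoga Advanced → 2
08:15 end Spin Circuit → 1
08:45 end Yoga Advanced → 0
08:45 start Core Blast → 1
10:00 end Core Blast → 0
11:45 start Rowing Advanced → 1
12:15 start Zumba Blast → 2
13:15 end Zumba Blast → 1
13:45 end Rowing Advanced → 0
15:00 start Zumba Express → 1
16:00 end Zumba Express → 0
17:45 start Barre Blast → 1
18:30 end Barre Blast → 0
Peak is 2, at 07:15 (Spin Circuit, Yoga Advanced).

2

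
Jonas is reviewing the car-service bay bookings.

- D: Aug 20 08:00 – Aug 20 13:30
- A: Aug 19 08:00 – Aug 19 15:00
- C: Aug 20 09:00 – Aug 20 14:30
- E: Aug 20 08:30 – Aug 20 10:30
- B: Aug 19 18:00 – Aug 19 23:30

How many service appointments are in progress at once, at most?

3

Sweep the timeline, counting +1 at each start and −1 at each end (ends before starts at a tie):
Aug 19 08:00 start A → 1
Aug 19 15:00 end A → 0
Aug 19 18:00 start B → 1
Aug 19 23:30 end B → 0
Aug 20 08:00 start D → 1
Aug 20 08:30 start E → 2
Aug 20 09:00 start C → 3
Aug 20 10:30 end E → 2
Aug 20 13:30 end D → 1
Aug 20 14:30 end C → 0
Peak is 3, at Aug 20 09:00 (C, D, E).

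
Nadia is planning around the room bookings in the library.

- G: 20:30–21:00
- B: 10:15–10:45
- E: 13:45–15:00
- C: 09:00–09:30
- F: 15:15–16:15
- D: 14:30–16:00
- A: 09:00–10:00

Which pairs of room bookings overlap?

Sorted by start: A, C, B, E, D, F, G.
C starts before A ends → A and C overlap.
B starts after A ends, so A has no further overlaps.
B starts after C ends, so C has no further overlaps.
E starts after B ends, so B has no further overlaps.
D starts before E ends → E and D overlap.
F starts after E ends, so E has no further overlaps.
F starts before D ends → D and F overlap.
G starts after D ends.
G starts after F ends.

A & C, D & E, D & F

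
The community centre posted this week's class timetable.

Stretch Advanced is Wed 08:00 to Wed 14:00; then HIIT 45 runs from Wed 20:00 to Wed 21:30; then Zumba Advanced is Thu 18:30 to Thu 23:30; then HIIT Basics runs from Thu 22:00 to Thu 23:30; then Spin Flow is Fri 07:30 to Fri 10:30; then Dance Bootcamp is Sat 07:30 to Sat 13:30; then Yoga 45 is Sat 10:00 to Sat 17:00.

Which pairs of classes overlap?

Dance Bootcamp & Yoga 45, HIIT Basics & Zumba Advanced

Two intervals overlap when each starts before the other ends.
Sorted by start: Stretch Advanced, HIIT 45, Zumba Advanced, HIIT Basics, Spin Flow, Dance Bootcamp, Yoga 45.
HIIT 45 starts after Stretch Advanced ends, so nothing later overlaps Stretch Advanced either.
Zumba Advanced starts after HIIT 45 ends, so nothing later overlaps HIIT 45 either.
HIIT Basics starts before Zumba Advanced ends → Zumba Advanced and HIIT Basics overlap.
Spin Flow starts after Zumba Advanced ends, so nothing later overlaps Zumba Advanced either.
Spin Flow starts after HIIT Basics ends, so nothing later overlaps HIIT Basics either.
Dance Bootcamp starts after Spin Flow ends, so nothing later overlaps Spin Flow either.
Yoga 45 starts before Dance Bootcamp ends → Dance Bootcamp and Yoga 45 overlap.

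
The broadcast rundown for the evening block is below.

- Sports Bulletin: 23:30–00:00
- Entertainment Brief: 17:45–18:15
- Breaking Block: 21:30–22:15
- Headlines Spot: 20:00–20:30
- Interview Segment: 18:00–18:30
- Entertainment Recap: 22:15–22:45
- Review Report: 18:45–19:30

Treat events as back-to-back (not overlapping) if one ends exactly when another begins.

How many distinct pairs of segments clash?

1

Sorted by start: Entertainment Brief, Interview Segment, Review Report, Headlines Spot, Breaking Block, Entertainment Recap, Sports Bulletin.
Interview Segment starts before Entertainment Brief ends → Entertainment Brief and Interview Segment overlap.
Review Report starts after Entertainment Brief ends, so nothing later overlaps Entertainment Brief either.
Review Report starts after Interview Segment ends, so nothing later overlaps Interview Segment either.
Headlines Spot starts after Review Report ends, so nothing later overlaps Review Report either.
Breaking Block starts after Headlines Spot ends, so nothing later overlaps Headlines Spot either.
Entertainment Recap starts exactly when Breaking Block ends (back-to-back, no overlap), so nothing later overlaps Breaking Block either.
Sports Bulletin starts after Entertainment Recap ends.
Overlapping pairs: Entertainment Brief & Interview Segment — 1 in total.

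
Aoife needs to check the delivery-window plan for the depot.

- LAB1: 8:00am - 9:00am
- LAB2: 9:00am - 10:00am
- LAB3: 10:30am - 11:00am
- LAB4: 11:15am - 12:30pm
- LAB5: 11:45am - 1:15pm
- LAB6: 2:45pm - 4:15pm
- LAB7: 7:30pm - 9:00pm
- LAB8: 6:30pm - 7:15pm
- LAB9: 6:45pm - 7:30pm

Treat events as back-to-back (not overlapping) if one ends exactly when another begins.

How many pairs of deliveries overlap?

2

Sorted by start: LAB1, LAB2, LAB3, LAB4, LAB5, LAB6, LAB8, LAB9, LAB7.
LAB2 starts exactly when LAB1 ends (back-to-back, no overlap) — done with LAB1.
LAB3 starts after LAB2 ends — done with LAB2.
LAB4 starts after LAB3 ends — done with LAB3.
LAB5 starts before LAB4 ends → LAB4 and LAB5 overlap.
LAB6 starts after LAB4 ends — done with LAB4.
LAB6 starts after LAB5 ends — done with LAB5.
LAB8 starts after LAB6 ends — done with LAB6.
LAB9 starts before LAB8 ends → LAB8 and LAB9 overlap.
LAB7 starts after LAB8 ends.
LAB7 starts exactly when LAB9 ends (back-to-back, no overlap).
Overlapping pairs: LAB4 & LAB5, LAB8 & LAB9 — 2 in total.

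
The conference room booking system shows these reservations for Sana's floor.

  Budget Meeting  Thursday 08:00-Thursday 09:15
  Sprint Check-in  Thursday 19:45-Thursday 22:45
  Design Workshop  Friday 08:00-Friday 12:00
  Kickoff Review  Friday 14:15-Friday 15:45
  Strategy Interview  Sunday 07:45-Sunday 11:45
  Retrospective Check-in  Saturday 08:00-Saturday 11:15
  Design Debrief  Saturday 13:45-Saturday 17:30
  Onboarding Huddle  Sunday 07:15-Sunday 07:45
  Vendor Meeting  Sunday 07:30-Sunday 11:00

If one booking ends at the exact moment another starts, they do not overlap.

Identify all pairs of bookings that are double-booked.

Sorted by start: Budget Meeting, Sprint Check-in, Design Workshop, Kickoff Review, Retrospective Check-in, Design Debrief, Onboarding Huddle, Vendor Meeting, Strategy Interview.
Sprint Check-in starts after Budget Meeting ends, so nothing later overlaps Budget Meeting either.
Design Workshop starts after Sprint Check-in ends, so nothing later overlaps Sprint Check-in either.
Kickoff Review starts after Design Workshop ends, so nothing later overlaps Design Workshop either.
Retrospective Check-in starts after Kickoff Review ends, so nothing later overlaps Kickoff Review either.
Design Debrief starts after Retrospective Check-in ends, so nothing later overlaps Retrospective Check-in either.
Onboarding Huddle starts after Design Debrief ends, so nothing later overlaps Design Debrief either.
Vendor Meeting starts before Onboarding Huddle ends → Onboarding Huddle and Vendor Meeting overlap.
Strategy Interview starts exactly when Onboarding Huddle ends (back-to-back, no overlap).
Strategy Interview starts before Vendor Meeting ends → Vendor Meeting and Strategy Interview overlap.

Onboarding Huddle & Vendor Meeting, Strategy Interview & Vendor Meeting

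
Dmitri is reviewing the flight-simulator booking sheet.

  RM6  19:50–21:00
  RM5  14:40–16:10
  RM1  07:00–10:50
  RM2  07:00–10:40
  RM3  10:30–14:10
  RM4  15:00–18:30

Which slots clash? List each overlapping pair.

RM1 & RM2, RM1 & RM3, RM2 & RM3, RM4 & RM5

Sorted by start: RM1, RM2, RM3, RM5, RM4, RM6.
RM2 starts before RM1 ends → RM1 and RM2 overlap.
RM3 starts before RM1 ends → RM1 and RM3 overlap.
RM5 starts after RM1 ends; RM1 is clear from here.
RM3 starts before RM2 ends → RM2 and RM3 overlap.
RM5 starts after RM2 ends; RM2 is clear from here.
RM5 starts after RM3 ends; RM3 is clear from here.
RM4 starts before RM5 ends → RM5 and RM4 overlap.
RM6 starts after RM5 ends.
RM6 starts after RM4 ends.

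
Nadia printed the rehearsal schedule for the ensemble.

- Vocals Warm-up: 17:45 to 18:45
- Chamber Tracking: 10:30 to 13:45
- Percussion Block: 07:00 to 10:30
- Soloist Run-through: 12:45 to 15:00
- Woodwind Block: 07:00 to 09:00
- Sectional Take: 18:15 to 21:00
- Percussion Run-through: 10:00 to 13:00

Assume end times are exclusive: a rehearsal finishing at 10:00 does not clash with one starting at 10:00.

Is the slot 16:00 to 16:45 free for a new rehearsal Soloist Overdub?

Yes — the slot is free

Woodwind Block: ends 09:00 at or before Soloist Overdub starts 16:00 → clear.
Percussion Block: ends 10:30 at or before Soloist Overdub starts 16:00 → clear.
Percussion Run-through: ends 13:00 at or before Soloist Overdub starts 16:00 → clear.
Chamber Tracking: ends 13:45 at or before Soloist Overdub starts 16:00 → clear.
Soloist Run-through: ends 15:00 at or before Soloist Overdub starts 16:00 → clear.
Vocals Warm-up: starts 17:45 at or after Soloist Overdub ends 16:45 → clear.
Sectional Take: starts 18:15 at or after Soloist Overdub ends 16:45 → clear.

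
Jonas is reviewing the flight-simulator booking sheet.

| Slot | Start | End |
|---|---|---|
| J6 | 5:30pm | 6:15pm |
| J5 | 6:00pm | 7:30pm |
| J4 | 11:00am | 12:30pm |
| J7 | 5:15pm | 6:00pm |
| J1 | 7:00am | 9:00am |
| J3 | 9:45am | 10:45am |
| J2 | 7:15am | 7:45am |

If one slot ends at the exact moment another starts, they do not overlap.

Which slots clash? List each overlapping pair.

J1 & J2, J5 & J6, J6 & J7

Sorted by start: J1, J2, J3, J4, J7, J6, J5.
J2 starts before J1 ends → J1 and J2 overlap.
J3 starts after J1 ends, so J1 has no further overlaps.
J3 starts after J2 ends, so J2 has no further overlaps.
J4 starts after J3 ends, so J3 has no further overlaps.
J7 starts after J4 ends, so J4 has no further overlaps.
J6 starts before J7 ends → J7 and J6 overlap.
J5 starts exactly when J7 ends (back-to-back, no overlap).
J5 starts before J6 ends → J6 and J5 overlap.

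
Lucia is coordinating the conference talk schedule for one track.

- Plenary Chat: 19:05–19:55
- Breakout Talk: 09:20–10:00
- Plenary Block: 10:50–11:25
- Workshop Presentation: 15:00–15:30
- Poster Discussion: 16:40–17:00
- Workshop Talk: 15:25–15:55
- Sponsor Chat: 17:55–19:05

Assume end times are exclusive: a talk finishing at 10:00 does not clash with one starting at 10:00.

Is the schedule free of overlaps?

No

Sorted by start: Breakout Talk, Plenary Block, Workshop Presentation, Workshop Talk, Poster Discussion, Sponsor Chat, Plenary Chat.
Plenary Block starts after Breakout Talk ends — done with Breakout Talk.
Workshop Presentation starts after Plenary Block ends — done with Plenary Block.
Workshop Talk starts before Workshop Presentation ends → Workshop Presentation and Workshop Talk overlap.
That's a conflict, so the schedule is not conflict-free.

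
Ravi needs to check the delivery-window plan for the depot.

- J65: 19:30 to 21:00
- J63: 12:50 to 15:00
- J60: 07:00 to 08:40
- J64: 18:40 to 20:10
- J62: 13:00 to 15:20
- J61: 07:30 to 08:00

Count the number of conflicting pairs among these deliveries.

Sorted by start: J60, J61, J63, J62, J64, J65.
J61 starts before J60 ends → J60 and J61 overlap.
J63 starts after J60 ends; J60 is clear from here.
J63 starts after J61 ends; J61 is clear from here.
J62 starts before J63 ends → J63 and J62 overlap.
J64 starts after J63 ends; J63 is clear from here.
J64 starts after J62 ends; J62 is clear from here.
J65 starts before J64 ends → J64 and J65 overlap.
Overlapping pairs: J60 & J61, J62 & J63, J64 & J65 — 3 in total.

3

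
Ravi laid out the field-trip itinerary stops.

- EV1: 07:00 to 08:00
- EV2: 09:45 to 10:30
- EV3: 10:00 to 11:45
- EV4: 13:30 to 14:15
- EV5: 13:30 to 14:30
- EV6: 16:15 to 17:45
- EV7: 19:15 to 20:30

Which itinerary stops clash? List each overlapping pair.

Sorted by start: EV1, EV2, EV3, EV4, EV5, EV6, EV7.
EV2 starts after EV1 ends, so EV1 has no further overlaps.
EV3 starts before EV2 ends → EV2 and EV3 overlap.
EV4 starts after EV2 ends, so EV2 has no further overlaps.
EV4 starts after EV3 ends, so EV3 has no further overlaps.
EV5 starts before EV4 ends → EV4 and EV5 overlap.
EV6 starts after EV4 ends, so EV4 has no further overlaps.
EV6 starts after EV5 ends, so EV5 has no further overlaps.
EV7 starts after EV6 ends.

EV2 & EV3, EV4 & EV5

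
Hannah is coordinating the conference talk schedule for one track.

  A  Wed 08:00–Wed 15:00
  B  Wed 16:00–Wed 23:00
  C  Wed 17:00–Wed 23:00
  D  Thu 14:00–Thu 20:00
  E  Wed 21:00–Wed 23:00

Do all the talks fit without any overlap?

No

Two intervals overlap when each starts before the other ends.
Sorted by start: A, B, C, E, D.
B starts after A ends, so nothing later overlaps A either.
C starts before B ends → B and C overlap.
That's a conflict, so the schedule is not conflict-free.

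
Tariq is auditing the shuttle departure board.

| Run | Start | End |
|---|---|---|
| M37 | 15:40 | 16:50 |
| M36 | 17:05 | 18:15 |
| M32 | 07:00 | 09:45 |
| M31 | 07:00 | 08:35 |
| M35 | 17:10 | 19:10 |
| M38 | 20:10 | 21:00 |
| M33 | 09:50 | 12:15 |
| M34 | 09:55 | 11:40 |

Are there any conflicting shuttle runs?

Yes

Sorted by start: M31, M32, M33, M34, M37, M36, M35, M38.
M32 starts before M31 ends → M31 and M32 overlap.
That's a conflict, so the schedule is not conflict-free.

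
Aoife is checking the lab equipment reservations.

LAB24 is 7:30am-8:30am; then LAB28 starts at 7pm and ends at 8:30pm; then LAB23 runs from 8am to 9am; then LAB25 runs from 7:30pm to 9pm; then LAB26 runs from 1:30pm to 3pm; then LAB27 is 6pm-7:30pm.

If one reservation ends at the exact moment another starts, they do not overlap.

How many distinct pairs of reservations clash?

3

Sorted by start: LAB24, LAB23, LAB26, LAB27, LAB28, LAB25.
LAB23 starts before LAB24 ends → LAB24 and LAB23 overlap.
LAB26 starts after LAB24 ends; LAB24 is clear from here.
LAB26 starts after LAB23 ends; LAB23 is clear from here.
LAB27 starts after LAB26 ends; LAB26 is clear from here.
LAB28 starts before LAB27 ends → LAB27 and LAB28 overlap.
LAB25 starts exactly when LAB27 ends (back-to-back, no overlap).
LAB25 starts before LAB28 ends → LAB28 and LAB25 overlap.
Overlapping pairs: LAB23 & LAB24, LAB25 & LAB28, LAB27 & LAB28 — 3 in total.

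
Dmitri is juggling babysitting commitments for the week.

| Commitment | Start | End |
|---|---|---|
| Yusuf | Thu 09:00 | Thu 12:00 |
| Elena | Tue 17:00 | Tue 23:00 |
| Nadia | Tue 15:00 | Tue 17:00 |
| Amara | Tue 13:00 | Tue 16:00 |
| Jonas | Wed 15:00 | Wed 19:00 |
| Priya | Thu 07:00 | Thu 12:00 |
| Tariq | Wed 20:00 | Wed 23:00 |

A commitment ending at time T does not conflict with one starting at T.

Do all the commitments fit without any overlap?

No

Sorted by start: Amara, Nadia, Elena, Jonas, Tariq, Priya, Yusuf.
Nadia starts before Amara ends → Amara and Nadia overlap.
That's a conflict, so the schedule is not conflict-free.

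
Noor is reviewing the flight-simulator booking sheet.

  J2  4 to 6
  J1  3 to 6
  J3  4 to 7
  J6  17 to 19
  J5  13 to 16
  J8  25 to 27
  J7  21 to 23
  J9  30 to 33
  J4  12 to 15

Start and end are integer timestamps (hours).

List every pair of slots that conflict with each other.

Sorted by start: J1, J2, J3, J4, J5, J6, J7, J8, J9.
J2 starts before J1 ends → J1 and J2 overlap.
J3 starts before J1 ends → J1 and J3 overlap.
J4 starts after J1 ends, so J1 has no further overlaps.
J3 starts before J2 ends → J2 and J3 overlap.
J4 starts after J2 ends, so J2 has no further overlaps.
J4 starts after J3 ends, so J3 has no further overlaps.
J5 starts before J4 ends → J4 and J5 overlap.
J6 starts after J4 ends, so J4 has no further overlaps.
J6 starts after J5 ends, so J5 has no further overlaps.
J7 starts after J6 ends, so J6 has no further overlaps.
J8 starts after J7 ends, so J7 has no further overlaps.
J9 starts after J8 ends.

J1 & J2, J1 & J3, J2 & J3, J4 & J5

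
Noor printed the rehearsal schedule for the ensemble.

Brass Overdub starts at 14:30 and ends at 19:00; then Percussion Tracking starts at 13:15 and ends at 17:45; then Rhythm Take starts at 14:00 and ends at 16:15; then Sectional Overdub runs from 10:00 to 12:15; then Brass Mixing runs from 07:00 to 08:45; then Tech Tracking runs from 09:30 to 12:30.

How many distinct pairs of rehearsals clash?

Check each pair: they overlap iff neither finishes before the other starts.
Sorted by start: Brass Mixing, Tech Tracking, Sectional Overdub, Percussion Tracking, Rhythm Take, Brass Overdub.
Tech Tracking starts after Brass Mixing ends; Brass Mixing is clear from here.
Sectional Overdub starts before Tech Tracking ends → Tech Tracking and Sectional Overdub overlap.
Percussion Tracking starts after Tech Tracking ends; Tech Tracking is clear from here.
Percussion Tracking starts after Sectional Overdub ends; Sectional Overdub is clear from here.
Rhythm Take starts before Percussion Tracking ends → Percussion Tracking and Rhythm Take overlap.
Brass Overdub starts before Percussion Tracking ends → Percussion Tracking and Brass Overdub overlap.
Brass Overdub starts before Rhythm Take ends → Rhythm Take and Brass Overdub overlap.
Overlapping pairs: Brass Overdub & Percussion Tracking, Brass Overdub & Rhythm Take, Percussion Tracking & Rhythm Take, Sectional Overdub & Tech Tracking — 4 in total.

4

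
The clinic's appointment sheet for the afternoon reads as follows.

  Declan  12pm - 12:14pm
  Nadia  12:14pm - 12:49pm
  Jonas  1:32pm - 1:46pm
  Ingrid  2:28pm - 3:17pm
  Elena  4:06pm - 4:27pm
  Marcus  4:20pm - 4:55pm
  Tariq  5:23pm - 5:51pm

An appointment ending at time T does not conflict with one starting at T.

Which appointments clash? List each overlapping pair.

Sorted by start: Declan, Nadia, Jonas, Ingrid, Elena, Marcus, Tariq.
Nadia starts exactly when Declan ends (back-to-back, no overlap); Declan is clear from here.
Jonas starts after Nadia ends; Nadia is clear from here.
Ingrid starts after Jonas ends; Jonas is clear from here.
Elena starts after Ingrid ends; Ingrid is clear from here.
Marcus starts before Elena ends → Elena and Marcus overlap.
Tariq starts after Elena ends.
Tariq starts after Marcus ends.

Elena & Marcus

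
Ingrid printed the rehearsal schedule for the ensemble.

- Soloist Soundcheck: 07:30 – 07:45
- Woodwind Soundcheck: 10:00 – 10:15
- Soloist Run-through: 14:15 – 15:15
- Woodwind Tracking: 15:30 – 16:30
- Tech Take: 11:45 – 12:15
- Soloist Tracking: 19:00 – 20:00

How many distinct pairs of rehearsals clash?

0

Sorted by start: Soloist Soundcheck, Woodwind Soundcheck, Tech Take, Soloist Run-through, Woodwind Tracking, Soloist Tracking.
Woodwind Soundcheck starts after Soloist Soundcheck ends, so nothing later overlaps Soloist Soundcheck either.
Tech Take starts after Woodwind Soundcheck ends, so nothing later overlaps Woodwind Soundcheck either.
Soloist Run-through starts after Tech Take ends, so nothing later overlaps Tech Take either.
Woodwind Tracking starts after Soloist Run-through ends, so nothing later overlaps Soloist Run-through either.
Soloist Tracking starts after Woodwind Tracking ends.
No pair overlaps.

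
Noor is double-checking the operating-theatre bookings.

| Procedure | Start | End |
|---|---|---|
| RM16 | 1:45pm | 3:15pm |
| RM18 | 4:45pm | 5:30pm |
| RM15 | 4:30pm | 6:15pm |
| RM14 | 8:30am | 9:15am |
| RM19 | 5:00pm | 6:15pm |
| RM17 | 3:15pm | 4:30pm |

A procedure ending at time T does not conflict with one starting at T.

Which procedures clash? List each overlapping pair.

RM15 & RM18, RM15 & RM19, RM18 & RM19

Sorted by start: RM14, RM16, RM17, RM15, RM18, RM19.
RM16 starts after RM14 ends — done with RM14.
RM17 starts exactly when RM16 ends (back-to-back, no overlap) — done with RM16.
RM15 starts exactly when RM17 ends (back-to-back, no overlap) — done with RM17.
RM18 starts before RM15 ends → RM15 and RM18 overlap.
RM19 starts before RM15 ends → RM15 and RM19 overlap.
RM19 starts before RM18 ends → RM18 and RM19 overlap.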